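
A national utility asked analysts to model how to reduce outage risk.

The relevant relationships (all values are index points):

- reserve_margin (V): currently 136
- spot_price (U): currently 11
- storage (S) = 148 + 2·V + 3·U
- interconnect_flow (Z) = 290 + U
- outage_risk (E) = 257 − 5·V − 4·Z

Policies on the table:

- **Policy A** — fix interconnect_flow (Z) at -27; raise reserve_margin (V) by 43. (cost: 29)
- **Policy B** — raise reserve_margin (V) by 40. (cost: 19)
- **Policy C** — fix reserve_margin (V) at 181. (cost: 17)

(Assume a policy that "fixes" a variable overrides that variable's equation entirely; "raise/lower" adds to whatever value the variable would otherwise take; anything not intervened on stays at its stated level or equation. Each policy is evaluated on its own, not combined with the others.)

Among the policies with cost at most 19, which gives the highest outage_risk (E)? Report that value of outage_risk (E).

Policy B (V + 40):
  V = 136 + 40 = 176
  U = 11
  Z = 290 + 11 = 301
  E = 257 − 5·176 − 4·301 = -1827
Policy C (V := 181):
  V = 181
  U = 11
  Z = 290 + 11 = 301
  E = 257 − 5·181 − 4·301 = -1852
Comparing — Policy B: E=-1827, Policy C: E=-1852. Highest is -1827 (Policy B).

-1827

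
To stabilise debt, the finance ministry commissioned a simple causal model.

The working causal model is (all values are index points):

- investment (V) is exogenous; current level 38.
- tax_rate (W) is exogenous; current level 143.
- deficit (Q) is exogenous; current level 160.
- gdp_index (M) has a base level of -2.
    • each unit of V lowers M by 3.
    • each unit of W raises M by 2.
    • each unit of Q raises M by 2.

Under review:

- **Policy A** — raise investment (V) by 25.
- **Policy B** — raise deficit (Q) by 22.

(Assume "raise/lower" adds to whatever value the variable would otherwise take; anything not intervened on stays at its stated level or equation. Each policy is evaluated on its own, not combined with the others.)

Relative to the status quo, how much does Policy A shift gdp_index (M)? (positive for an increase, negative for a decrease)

-75

Baseline:
  V = 38
  W = 143
  Q = 160
  M = -2 − 3·38 + 2·143 + 2·160 = 490
Policy A (V + 25):
  V = 38 + 25 = 63
  W = 143
  Q = 160
  M = -2 − 3·63 + 2·143 + 2·160 = 415
Change in M: 415 − 490 = -75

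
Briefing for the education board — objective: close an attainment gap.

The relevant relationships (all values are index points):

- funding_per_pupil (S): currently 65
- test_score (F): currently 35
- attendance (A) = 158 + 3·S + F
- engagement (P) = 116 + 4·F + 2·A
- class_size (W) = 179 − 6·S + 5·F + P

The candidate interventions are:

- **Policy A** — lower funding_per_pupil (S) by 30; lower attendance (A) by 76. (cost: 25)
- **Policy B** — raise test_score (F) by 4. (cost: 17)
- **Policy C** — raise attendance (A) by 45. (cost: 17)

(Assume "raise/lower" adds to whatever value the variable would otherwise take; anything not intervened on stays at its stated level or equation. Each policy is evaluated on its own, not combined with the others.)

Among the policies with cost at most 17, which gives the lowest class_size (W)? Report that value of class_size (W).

1040

Policy B (F + 4):
  S = 65
  F = 35 + 4 = 39
  A = 158 + 3·65 + 39 = 392
  P = 116 + 4·39 + 2·392 = 1056
  W = 179 − 6·65 + 5·39 + 1056 = 1040
Policy C (A + 45):
  S = 65
  F = 35
  A = 158 + 3·65 + 35 (+45 from intervention) = 433
  P = 116 + 4·35 + 2·433 = 1122
  W = 179 − 6·65 + 5·35 + 1122 = 1086
Comparing — Policy B: W=1040, Policy C: W=1086. Lowest is 1040 (Policy B).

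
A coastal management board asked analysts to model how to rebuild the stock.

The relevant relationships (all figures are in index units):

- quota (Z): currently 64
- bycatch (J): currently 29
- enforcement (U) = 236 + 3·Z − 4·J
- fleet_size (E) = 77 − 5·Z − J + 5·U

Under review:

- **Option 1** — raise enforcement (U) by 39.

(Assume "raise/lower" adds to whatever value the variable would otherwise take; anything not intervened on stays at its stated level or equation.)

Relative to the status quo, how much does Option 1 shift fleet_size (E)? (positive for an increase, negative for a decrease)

195

Baseline:
  Z = 64
  J = 29
  U = 236 + 3·64 − 4·29 = 312
  E = 77 − 5·64 − 29 + 5·312 = 1288
Option 1 (U + 39):
  Z = 64
  J = 29
  U = 236 + 3·64 − 4·29 (+39 from intervention) = 351
  E = 77 − 5·64 − 29 + 5·351 = 1483
Change in E: 1483 − 1288 = 195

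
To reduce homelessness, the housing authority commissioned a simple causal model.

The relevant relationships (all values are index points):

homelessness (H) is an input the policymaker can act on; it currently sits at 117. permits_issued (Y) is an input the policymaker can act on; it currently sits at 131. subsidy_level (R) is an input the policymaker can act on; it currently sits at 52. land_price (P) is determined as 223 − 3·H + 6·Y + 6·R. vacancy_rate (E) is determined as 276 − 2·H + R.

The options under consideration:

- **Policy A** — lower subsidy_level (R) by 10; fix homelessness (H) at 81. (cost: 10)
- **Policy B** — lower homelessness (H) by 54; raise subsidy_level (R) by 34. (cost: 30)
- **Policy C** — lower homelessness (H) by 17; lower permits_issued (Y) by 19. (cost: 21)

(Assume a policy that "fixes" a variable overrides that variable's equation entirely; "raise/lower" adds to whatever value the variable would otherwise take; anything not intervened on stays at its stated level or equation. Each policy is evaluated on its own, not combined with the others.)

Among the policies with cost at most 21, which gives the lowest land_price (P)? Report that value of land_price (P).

Policy A (R − 10, H := 81):
  H = 81
  Y = 131
  R = 52 − 10 = 42
  P = 223 − 3·81 + 6·131 + 6·42 = 1018
Policy C (H − 17, Y − 19):
  H = 117 − 17 = 100
  Y = 131 − 19 = 112
  R = 52
  P = 223 − 3·100 + 6·112 + 6·52 = 907
Comparing — Policy A: P=1018, Policy C: P=907. Lowest is 907 (Policy C).

907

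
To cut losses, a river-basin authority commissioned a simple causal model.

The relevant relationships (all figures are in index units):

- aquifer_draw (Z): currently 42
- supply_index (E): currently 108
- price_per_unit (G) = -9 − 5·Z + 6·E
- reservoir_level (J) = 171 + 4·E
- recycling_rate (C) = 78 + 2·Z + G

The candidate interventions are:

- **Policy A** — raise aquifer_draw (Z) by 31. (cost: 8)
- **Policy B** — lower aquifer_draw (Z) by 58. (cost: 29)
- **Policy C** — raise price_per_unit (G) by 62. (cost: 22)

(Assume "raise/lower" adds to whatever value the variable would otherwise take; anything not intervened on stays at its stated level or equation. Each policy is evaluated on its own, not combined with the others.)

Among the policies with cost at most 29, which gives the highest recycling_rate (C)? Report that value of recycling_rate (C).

Policy A (Z + 31):
  Z = 42 + 31 = 73
  E = 108
  G = -9 − 5·73 + 6·108 = 274
  C = 78 + 2·73 + 274 = 498
Policy B (Z − 58):
  Z = 42 − 58 = -16
  E = 108
  G = -9 − 5·(-16) + 6·108 = 719
  C = 78 + 2·(-16) + 719 = 765
Policy C (G + 62):
  Z = 42
  E = 108
  G = -9 − 5·42 + 6·108 (+62 from intervention) = 491
  C = 78 + 2·42 + 491 = 653
Comparing — Policy A: C=498, Policy B: C=765, Policy C: C=653. Highest is 765 (Policy B).

765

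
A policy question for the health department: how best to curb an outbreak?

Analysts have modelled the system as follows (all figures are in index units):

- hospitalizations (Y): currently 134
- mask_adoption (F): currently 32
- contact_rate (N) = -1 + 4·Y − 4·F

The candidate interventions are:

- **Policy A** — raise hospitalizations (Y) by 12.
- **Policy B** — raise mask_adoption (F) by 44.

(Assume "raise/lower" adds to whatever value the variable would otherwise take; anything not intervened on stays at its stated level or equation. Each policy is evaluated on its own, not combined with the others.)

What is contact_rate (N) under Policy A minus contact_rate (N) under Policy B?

224

Policy A (Y + 12):
  Y = 134 + 12 = 146
  F = 32
  N = -1 + 4·146 − 4·32 = 455
Policy B (F + 44):
  Y = 134
  F = 32 + 44 = 76
  N = -1 + 4·134 − 4·76 = 231
N: 455 − 231 = 224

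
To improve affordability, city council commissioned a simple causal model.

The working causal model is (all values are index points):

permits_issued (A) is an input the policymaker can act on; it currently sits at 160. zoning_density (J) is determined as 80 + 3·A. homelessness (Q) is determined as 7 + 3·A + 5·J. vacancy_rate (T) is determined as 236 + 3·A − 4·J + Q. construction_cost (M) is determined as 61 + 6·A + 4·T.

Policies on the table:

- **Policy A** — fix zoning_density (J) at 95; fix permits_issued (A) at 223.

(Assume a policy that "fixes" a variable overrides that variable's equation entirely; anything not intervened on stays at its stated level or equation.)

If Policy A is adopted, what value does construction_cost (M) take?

Policy A (J := 95, A := 223):
  A = 223
  J = 95
  Q = 7 + 3·223 + 5·95 = 1151
  T = 236 + 3·223 − 4·95 + 1151 = 1676
  M = 61 + 6·223 + 4·1676 = 8103

8103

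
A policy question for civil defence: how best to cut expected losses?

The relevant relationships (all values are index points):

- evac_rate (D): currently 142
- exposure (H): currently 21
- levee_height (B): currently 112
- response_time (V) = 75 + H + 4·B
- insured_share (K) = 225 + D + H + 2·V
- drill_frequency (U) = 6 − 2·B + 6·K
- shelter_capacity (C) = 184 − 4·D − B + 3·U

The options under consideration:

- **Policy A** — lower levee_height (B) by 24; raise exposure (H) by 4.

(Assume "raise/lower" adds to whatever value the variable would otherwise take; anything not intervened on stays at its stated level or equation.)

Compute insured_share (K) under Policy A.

Policy A (B − 24, H + 4):
  D = 142
  H = 21 + 4 = 25
  B = 112 − 24 = 88
  V = 75 + 25 + 4·88 = 452
  K = 225 + 142 + 25 + 2·452 = 1296

1296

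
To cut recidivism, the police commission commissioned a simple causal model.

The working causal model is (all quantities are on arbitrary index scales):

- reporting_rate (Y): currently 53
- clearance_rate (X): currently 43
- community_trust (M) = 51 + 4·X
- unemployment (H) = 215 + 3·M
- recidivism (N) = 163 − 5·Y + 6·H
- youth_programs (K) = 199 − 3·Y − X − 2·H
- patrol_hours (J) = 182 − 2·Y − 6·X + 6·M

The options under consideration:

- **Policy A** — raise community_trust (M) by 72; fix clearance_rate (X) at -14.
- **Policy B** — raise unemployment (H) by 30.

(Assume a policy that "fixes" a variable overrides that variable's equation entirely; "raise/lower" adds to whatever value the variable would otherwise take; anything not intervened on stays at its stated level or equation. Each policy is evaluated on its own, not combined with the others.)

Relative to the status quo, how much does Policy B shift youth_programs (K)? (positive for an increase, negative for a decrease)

-60

Baseline:
  Y = 53
  X = 43
  M = 51 + 4·43 = 223
  H = 215 + 3·223 = 884
  K = 199 − 3·53 − 43 − 2·884 = -1771
Policy B (H + 30):
  Y = 53
  X = 43
  M = 51 + 4·43 = 223
  H = 215 + 3·223 (+30 from intervention) = 914
  K = 199 − 3·53 − 43 − 2·914 = -1831
Change in K: -1831 − (-1771) = -60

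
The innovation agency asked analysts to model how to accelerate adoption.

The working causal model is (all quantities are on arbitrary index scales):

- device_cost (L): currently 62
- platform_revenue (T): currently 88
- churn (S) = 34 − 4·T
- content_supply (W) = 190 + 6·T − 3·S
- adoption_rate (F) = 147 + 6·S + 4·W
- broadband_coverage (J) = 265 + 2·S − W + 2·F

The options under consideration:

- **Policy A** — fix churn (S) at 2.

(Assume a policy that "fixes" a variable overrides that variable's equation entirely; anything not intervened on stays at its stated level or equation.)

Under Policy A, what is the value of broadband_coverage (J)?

5571

Policy A (S := 2):
  T = 88
  S = 2
  W = 190 + 6·88 − 3·2 = 712
  F = 147 + 6·2 + 4·712 = 3007
  J = 265 + 2·2 − 712 + 2·3007 = 5571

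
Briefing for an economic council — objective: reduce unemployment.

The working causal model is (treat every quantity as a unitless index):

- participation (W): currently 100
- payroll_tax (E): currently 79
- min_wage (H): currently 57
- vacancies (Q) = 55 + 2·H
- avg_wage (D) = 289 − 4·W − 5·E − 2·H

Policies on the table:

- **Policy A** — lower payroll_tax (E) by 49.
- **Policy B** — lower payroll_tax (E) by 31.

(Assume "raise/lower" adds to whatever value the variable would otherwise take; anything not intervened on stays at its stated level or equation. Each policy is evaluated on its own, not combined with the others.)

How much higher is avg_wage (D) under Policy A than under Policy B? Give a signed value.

Policy A (E − 49):
  W = 100
  E = 79 − 49 = 30
  H = 57
  D = 289 − 4·100 − 5·30 − 2·57 = -375
Policy B (E − 31):
  W = 100
  E = 79 − 31 = 48
  H = 57
  D = 289 − 4·100 − 5·48 − 2·57 = -465
D: -375 − (-465) = 90

90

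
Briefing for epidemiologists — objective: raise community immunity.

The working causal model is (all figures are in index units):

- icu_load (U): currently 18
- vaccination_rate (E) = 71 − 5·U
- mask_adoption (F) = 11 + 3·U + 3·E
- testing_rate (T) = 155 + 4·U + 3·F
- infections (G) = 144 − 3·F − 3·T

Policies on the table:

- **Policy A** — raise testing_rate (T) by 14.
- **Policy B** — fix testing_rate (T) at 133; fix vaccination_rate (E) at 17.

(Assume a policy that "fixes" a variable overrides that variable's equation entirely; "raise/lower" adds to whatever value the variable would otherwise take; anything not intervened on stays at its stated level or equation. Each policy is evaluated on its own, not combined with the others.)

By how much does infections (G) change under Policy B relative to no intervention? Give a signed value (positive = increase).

Baseline:
  U = 18
  E = 71 − 5·18 = -19
  F = 11 + 3·18 + 3·(-19) = 8
  T = 155 + 4·18 + 3·8 = 251
  G = 144 − 3·8 − 3·251 = -633
Policy B (T := 133, E := 17):
  U = 18
  E = 17
  F = 11 + 3·18 + 3·17 = 116
  T = 133
  G = 144 − 3·116 − 3·133 = -603
Change in G: -603 − (-633) = 30

30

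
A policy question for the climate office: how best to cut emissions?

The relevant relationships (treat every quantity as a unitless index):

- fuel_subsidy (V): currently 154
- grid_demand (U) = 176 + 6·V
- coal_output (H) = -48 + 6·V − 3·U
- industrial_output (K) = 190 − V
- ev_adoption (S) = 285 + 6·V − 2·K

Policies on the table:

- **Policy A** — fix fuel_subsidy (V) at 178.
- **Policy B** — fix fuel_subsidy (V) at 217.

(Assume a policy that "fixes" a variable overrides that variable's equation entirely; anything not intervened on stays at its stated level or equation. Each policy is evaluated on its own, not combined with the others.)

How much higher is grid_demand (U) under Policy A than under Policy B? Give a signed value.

Policy A (V := 178):
  V = 178
  U = 176 + 6·178 = 1244
Policy B (V := 217):
  V = 217
  U = 176 + 6·217 = 1478
U: 1244 − 1478 = -234

-234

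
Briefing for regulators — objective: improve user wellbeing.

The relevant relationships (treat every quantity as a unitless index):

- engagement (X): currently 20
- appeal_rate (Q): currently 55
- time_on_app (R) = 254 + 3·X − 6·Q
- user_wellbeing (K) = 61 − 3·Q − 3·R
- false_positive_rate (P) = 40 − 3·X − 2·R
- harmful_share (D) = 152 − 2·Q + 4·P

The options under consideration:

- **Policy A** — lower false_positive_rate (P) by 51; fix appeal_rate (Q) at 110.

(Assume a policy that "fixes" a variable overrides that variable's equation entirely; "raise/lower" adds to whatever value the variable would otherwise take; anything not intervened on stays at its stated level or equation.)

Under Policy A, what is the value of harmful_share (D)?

Policy A (P − 51, Q := 110):
  X = 20
  Q = 110
  R = 254 + 3·20 − 6·110 = -346
  P = 40 − 3·20 − 2·(-346) (−51 from intervention) = 621
  D = 152 − 2·110 + 4·621 = 2416

2416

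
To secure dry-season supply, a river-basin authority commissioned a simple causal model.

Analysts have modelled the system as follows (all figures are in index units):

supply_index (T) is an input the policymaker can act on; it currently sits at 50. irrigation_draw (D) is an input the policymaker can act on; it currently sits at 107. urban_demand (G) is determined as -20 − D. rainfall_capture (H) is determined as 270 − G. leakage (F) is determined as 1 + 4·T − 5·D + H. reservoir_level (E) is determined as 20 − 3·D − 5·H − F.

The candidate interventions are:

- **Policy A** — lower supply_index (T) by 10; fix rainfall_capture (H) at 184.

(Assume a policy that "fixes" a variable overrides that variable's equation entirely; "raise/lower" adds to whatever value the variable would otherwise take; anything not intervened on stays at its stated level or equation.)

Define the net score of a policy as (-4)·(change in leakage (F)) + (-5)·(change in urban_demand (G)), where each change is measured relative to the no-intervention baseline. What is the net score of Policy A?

1012

Baseline:
  T = 50
  D = 107
  G = -20 − 107 = -127
  H = 270 − (-127) = 397
  F = 1 + 4·50 − 5·107 + 397 = 63
Policy A (T − 10, H := 184):
  T = 50 − 10 = 40
  D = 107
  G = -20 − 107 = -127
  H = 184
  F = 1 + 4·40 − 5·107 + 184 = -190
ΔF = -190 − 63 = -253; ΔG = -127 − (-127) = 0
Score = (-4)·(-253) + (-5)·0 = 1012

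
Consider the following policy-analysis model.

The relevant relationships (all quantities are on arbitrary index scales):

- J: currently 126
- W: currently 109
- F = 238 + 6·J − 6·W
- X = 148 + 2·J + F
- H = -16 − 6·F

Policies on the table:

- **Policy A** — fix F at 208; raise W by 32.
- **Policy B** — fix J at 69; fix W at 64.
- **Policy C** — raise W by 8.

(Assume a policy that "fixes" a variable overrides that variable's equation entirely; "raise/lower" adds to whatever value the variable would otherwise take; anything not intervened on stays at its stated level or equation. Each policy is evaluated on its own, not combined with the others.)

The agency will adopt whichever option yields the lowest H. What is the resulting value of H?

Policy A (F := 208, W + 32):
  J = 126
  W = 109 + 32 = 141
  F = 208
  H = -16 − 6·208 = -1264
Policy B (J := 69, W := 64):
  J = 69
  W = 64
  F = 238 + 6·69 − 6·64 = 268
  H = -16 − 6·268 = -1624
Policy C (W + 8):
  J = 126
  W = 109 + 8 = 117
  F = 238 + 6·126 − 6·117 = 292
  H = -16 − 6·292 = -1768
Comparing — Policy A: H=-1264, Policy B: H=-1624, Policy C: H=-1768. Lowest is -1768 (Policy C).

-1768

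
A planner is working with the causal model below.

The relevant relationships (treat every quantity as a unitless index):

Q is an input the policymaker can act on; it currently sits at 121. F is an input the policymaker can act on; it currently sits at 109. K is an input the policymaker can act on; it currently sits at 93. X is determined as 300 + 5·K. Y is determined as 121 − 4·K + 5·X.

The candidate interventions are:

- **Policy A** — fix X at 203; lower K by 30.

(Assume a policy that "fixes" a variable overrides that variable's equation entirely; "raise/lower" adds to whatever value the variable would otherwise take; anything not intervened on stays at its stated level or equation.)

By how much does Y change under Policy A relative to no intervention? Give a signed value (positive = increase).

Baseline:
  K = 93
  X = 300 + 5·93 = 765
  Y = 121 − 4·93 + 5·765 = 3574
Policy A (X := 203, K − 30):
  K = 93 − 30 = 63
  X = 203
  Y = 121 − 4·63 + 5·203 = 884
Change in Y: 884 − 3574 = -2690

-2690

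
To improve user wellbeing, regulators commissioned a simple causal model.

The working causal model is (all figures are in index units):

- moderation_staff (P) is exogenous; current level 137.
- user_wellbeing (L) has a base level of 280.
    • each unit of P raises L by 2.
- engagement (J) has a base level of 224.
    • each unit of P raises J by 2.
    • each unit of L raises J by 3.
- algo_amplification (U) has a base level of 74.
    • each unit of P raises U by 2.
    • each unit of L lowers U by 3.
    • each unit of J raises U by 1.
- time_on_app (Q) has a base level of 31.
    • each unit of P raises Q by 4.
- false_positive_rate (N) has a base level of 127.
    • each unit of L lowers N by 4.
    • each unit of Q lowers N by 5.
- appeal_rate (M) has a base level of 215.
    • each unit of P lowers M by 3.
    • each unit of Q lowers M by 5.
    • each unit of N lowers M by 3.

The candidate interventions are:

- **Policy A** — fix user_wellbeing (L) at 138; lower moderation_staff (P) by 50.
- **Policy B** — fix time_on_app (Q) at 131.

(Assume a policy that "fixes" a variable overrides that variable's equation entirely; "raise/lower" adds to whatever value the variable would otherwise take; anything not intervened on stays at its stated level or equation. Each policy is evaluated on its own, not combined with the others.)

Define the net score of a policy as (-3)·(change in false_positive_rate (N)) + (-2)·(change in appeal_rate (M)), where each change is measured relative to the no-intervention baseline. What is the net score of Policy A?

5692

Baseline:
  P = 137
  L = 280 + 2·137 = 554
  Q = 31 + 4·137 = 579
  N = 127 − 4·554 − 5·579 = -4984
  M = 215 − 3·137 − 5·579 − 3·(-4984) = 11861
Policy A (L := 138, P − 50):
  P = 137 − 50 = 87
  L = 138
  Q = 31 + 4·87 = 379
  N = 127 − 4·138 − 5·379 = -2320
  M = 215 − 3·87 − 5·379 − 3·(-2320) = 5019
ΔN = -2320 − (-4984) = 2664; ΔM = 5019 − 11861 = -6842
Score = (-3)·2664 + (-2)·(-6842) = 5692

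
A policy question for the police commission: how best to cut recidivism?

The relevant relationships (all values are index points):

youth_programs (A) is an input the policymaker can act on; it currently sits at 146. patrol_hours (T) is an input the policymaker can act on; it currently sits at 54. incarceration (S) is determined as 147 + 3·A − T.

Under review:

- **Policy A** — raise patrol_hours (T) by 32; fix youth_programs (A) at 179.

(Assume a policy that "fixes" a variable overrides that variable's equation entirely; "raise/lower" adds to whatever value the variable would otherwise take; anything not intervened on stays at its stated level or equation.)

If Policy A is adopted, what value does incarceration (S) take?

Policy A (T + 32, A := 179):
  A = 179
  T = 54 + 32 = 86
  S = 147 + 3·179 − 86 = 598

598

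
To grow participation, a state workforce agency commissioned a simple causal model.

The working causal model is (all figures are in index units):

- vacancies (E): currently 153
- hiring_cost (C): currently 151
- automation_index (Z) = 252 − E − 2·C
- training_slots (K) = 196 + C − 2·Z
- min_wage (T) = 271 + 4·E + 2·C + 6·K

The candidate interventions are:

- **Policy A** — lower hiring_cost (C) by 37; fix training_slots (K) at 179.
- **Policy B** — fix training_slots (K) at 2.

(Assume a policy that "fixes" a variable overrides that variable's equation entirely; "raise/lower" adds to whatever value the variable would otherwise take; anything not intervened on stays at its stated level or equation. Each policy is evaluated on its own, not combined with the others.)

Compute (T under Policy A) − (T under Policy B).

988

Policy A (C − 37, K := 179):
  E = 153
  C = 151 − 37 = 114
  Z = 252 − 153 − 2·114 = -129
  K = 179
  T = 271 + 4·153 + 2·114 + 6·179 = 2185
Policy B (K := 2):
  E = 153
  C = 151
  Z = 252 − 153 − 2·151 = -203
  K = 2
  T = 271 + 4·153 + 2·151 + 6·2 = 1197
T: 2185 − 1197 = 988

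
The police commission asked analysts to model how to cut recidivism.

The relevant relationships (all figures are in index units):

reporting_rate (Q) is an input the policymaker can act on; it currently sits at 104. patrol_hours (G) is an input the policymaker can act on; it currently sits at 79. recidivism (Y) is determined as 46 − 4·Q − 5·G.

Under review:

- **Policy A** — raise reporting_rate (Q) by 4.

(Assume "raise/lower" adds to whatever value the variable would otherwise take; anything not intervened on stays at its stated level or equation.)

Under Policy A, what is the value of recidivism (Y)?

Policy A (Q + 4):
  Q = 104 + 4 = 108
  G = 79
  Y = 46 − 4·108 − 5·79 = -781

-781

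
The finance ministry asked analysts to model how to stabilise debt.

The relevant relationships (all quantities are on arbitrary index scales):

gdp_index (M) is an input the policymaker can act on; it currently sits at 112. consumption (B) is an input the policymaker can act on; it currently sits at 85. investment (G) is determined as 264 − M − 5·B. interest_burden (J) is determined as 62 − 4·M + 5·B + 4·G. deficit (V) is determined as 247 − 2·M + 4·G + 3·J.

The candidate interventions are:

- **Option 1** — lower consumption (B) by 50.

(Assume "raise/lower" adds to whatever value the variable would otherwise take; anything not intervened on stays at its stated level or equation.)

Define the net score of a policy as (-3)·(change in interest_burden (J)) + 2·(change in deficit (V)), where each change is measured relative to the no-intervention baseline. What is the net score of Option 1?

Baseline:
  M = 112
  B = 85
  G = 264 − 112 − 5·85 = -273
  J = 62 − 4·112 + 5·85 + 4·(-273) = -1053
  V = 247 − 2·112 + 4·(-273) + 3·(-1053) = -4228
Option 1 (B − 50):
  M = 112
  B = 85 − 50 = 35
  G = 264 − 112 − 5·35 = -23
  J = 62 − 4·112 + 5·35 + 4·(-23) = -303
  V = 247 − 2·112 + 4·(-23) + 3·(-303) = -978
ΔJ = -303 − (-1053) = 750; ΔV = -978 − (-4228) = 3250
Score = (-3)·750 + 2·3250 = 4250

4250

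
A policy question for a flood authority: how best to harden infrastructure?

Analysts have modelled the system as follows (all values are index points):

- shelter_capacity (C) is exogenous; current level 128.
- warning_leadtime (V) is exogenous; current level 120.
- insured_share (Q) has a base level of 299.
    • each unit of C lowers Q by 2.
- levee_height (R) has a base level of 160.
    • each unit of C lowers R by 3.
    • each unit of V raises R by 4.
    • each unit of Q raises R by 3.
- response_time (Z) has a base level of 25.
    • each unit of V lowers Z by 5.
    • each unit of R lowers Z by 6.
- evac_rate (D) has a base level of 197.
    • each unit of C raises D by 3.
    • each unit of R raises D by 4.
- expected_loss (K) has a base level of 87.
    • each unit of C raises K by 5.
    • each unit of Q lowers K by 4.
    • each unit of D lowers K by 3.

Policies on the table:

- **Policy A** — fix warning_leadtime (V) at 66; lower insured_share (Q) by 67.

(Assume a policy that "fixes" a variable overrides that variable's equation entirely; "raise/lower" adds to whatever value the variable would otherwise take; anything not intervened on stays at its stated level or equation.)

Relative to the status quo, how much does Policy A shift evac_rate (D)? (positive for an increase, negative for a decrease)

-1668

Baseline:
  C = 128
  V = 120
  Q = 299 − 2·128 = 43
  R = 160 − 3·128 + 4·120 + 3·43 = 385
  D = 197 + 3·128 + 4·385 = 2121
Policy A (V := 66, Q − 67):
  C = 128
  V = 66
  Q = 299 − 2·128 (−67 from intervention) = -24
  R = 160 − 3·128 + 4·66 + 3·(-24) = -32
  D = 197 + 3·128 + 4·(-32) = 453
Change in D: 453 − 2121 = -1668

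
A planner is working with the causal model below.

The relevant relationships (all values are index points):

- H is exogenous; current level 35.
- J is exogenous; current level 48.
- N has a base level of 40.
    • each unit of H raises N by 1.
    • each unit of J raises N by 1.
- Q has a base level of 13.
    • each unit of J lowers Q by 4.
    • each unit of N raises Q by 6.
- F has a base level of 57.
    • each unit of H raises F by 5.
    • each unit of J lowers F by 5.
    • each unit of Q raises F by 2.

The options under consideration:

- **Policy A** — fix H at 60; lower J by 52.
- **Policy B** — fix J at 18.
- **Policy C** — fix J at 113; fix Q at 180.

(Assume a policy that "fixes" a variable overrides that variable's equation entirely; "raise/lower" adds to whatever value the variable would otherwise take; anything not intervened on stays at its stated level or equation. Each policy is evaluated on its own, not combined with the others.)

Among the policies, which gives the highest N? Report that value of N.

188

Policy A (H := 60, J − 52):
  H = 60
  J = 48 − 52 = -4
  N = 40 + 60 + (-4) = 96
Policy B (J := 18):
  H = 35
  J = 18
  N = 40 + 35 + 18 = 93
Policy C (J := 113, Q := 180):
  H = 35
  J = 113
  N = 40 + 35 + 113 = 188
Comparing — Policy A: N=96, Policy B: N=93, Policy C: N=188. Highest is 188 (Policy C).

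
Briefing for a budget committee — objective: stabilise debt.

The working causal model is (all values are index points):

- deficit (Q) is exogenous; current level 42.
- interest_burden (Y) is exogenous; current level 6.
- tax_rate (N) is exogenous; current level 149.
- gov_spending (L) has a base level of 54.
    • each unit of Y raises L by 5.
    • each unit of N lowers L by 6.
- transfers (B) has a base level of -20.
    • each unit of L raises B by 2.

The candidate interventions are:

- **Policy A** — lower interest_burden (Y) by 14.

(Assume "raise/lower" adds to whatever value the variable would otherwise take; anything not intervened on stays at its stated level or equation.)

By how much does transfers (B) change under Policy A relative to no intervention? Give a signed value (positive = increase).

-140

Baseline:
  Y = 6
  N = 149
  L = 54 + 5·6 − 6·149 = -810
  B = -20 + 2·(-810) = -1640
Policy A (Y − 14):
  Y = 6 − 14 = -8
  N = 149
  L = 54 + 5·(-8) − 6·149 = -880
  B = -20 + 2·(-880) = -1780
Change in B: -1780 − (-1640) = -140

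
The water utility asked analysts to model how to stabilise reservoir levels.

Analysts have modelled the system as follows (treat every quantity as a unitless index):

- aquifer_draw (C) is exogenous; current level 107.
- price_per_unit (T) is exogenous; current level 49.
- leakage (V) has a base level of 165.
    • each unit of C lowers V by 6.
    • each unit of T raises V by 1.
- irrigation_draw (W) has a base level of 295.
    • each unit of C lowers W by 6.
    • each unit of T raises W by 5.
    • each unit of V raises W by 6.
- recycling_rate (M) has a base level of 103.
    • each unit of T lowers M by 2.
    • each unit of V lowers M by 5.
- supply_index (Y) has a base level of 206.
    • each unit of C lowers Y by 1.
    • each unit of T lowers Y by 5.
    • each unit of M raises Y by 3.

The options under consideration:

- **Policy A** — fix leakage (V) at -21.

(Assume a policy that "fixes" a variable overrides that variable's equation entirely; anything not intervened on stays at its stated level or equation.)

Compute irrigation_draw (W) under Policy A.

-228

Policy A (V := -21):
  C = 107
  T = 49
  V = -21
  W = 295 − 6·107 + 5·49 + 6·(-21) = -228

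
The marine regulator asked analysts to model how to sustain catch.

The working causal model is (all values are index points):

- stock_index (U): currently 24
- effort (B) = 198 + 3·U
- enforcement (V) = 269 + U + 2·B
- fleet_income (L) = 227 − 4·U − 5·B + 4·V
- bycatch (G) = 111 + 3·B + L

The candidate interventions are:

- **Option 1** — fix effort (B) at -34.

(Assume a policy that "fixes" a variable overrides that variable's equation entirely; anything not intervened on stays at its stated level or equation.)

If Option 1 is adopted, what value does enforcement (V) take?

225

Option 1 (B := -34):
  U = 24
  B = -34
  V = 269 + 24 + 2·(-34) = 225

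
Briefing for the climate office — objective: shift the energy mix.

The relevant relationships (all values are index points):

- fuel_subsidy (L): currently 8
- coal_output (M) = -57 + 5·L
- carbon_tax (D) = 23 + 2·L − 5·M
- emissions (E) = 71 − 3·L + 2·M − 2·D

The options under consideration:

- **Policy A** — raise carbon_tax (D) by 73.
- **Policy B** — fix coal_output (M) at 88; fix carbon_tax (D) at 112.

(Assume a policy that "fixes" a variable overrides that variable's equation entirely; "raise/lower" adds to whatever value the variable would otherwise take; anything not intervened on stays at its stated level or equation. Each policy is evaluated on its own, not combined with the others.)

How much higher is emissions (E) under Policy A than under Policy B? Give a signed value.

-380

Policy A (D + 73):
  L = 8
  M = -57 + 5·8 = -17
  D = 23 + 2·8 − 5·(-17) (+73 from intervention) = 197
  E = 71 − 3·8 + 2·(-17) − 2·197 = -381
Policy B (M := 88, D := 112):
  L = 8
  M = 88
  D = 112
  E = 71 − 3·8 + 2·88 − 2·112 = -1
E: -381 − (-1) = -380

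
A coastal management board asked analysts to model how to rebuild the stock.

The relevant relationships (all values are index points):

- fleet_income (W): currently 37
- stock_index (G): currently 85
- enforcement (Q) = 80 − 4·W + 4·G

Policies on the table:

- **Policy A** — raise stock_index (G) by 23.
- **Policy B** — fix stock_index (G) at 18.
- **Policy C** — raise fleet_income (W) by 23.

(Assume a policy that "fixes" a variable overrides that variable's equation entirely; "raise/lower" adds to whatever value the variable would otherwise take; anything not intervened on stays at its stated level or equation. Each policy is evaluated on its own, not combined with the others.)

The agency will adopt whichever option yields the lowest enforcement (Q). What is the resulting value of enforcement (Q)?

4

Policy A (G + 23):
  W = 37
  G = 85 + 23 = 108
  Q = 80 − 4·37 + 4·108 = 364
Policy B (G := 18):
  W = 37
  G = 18
  Q = 80 − 4·37 + 4·18 = 4
Policy C (W + 23):
  W = 37 + 23 = 60
  G = 85
  Q = 80 − 4·60 + 4·85 = 180
Comparing — Policy A: Q=364, Policy B: Q=4, Policy C: Q=180. Lowest is 4 (Policy B).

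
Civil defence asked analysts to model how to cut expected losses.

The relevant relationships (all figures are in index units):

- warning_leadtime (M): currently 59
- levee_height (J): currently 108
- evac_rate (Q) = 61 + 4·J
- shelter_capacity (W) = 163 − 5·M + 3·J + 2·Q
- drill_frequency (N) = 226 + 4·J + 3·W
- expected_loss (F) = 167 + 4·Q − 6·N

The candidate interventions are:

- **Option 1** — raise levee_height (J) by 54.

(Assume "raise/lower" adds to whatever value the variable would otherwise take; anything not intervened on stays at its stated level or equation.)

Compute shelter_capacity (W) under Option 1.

1772

Option 1 (J + 54):
  M = 59
  J = 108 + 54 = 162
  Q = 61 + 4·162 = 709
  W = 163 − 5·59 + 3·162 + 2·709 = 1772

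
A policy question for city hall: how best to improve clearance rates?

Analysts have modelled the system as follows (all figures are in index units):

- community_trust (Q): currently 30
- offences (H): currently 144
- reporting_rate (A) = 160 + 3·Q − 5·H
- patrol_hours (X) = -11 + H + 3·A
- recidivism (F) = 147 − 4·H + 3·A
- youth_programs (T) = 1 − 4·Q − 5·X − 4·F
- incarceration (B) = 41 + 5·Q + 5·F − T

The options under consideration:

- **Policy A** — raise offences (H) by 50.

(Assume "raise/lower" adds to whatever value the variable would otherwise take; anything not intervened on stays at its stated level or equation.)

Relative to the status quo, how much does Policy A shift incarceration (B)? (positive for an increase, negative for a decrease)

-12050

Baseline:
  Q = 30
  H = 144
  A = 160 + 3·30 − 5·144 = -470
  X = -11 + 144 + 3·(-470) = -1277
  F = 147 − 4·144 + 3·(-470) = -1839
  T = 1 − 4·30 − 5·(-1277) − 4·(-1839) = 13622
  B = 41 + 5·30 + 5·(-1839) − 13622 = -22626
Policy A (H + 50):
  Q = 30
  H = 144 + 50 = 194
  A = 160 + 3·30 − 5·194 = -720
  X = -11 + 194 + 3·(-720) = -1977
  F = 147 − 4·194 + 3·(-720) = -2789
  T = 1 − 4·30 − 5·(-1977) − 4·(-2789) = 20922
  B = 41 + 5·30 + 5·(-2789) − 20922 = -34676
Change in B: -34676 − (-22626) = -12050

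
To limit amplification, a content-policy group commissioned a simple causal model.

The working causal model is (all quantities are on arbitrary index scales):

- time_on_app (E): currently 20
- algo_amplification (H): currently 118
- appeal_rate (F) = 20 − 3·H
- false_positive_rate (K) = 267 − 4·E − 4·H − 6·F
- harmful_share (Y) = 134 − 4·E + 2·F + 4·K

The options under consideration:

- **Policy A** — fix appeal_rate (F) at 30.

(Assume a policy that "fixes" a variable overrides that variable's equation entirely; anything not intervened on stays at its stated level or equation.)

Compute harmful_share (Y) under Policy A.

-1746

Policy A (F := 30):
  E = 20
  H = 118
  F = 30
  K = 267 − 4·20 − 4·118 − 6·30 = -465
  Y = 134 − 4·20 + 2·30 + 4·(-465) = -1746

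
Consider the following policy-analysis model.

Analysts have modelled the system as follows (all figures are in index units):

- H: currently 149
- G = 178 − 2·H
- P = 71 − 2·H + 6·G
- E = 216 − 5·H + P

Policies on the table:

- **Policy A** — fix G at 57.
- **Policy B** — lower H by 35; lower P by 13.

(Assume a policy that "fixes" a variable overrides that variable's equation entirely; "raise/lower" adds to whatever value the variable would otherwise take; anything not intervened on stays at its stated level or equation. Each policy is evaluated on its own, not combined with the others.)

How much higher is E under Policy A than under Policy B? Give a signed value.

Policy A (G := 57):
  H = 149
  G = 57
  P = 71 − 2·149 + 6·57 = 115
  E = 216 − 5·149 + 115 = -414
Policy B (H − 35, P − 13):
  H = 149 − 35 = 114
  G = 178 − 2·114 = -50
  P = 71 − 2·114 + 6·(-50) (−13 from intervention) = -470
  E = 216 − 5·114 + (-470) = -824
E: -414 − (-824) = 410

410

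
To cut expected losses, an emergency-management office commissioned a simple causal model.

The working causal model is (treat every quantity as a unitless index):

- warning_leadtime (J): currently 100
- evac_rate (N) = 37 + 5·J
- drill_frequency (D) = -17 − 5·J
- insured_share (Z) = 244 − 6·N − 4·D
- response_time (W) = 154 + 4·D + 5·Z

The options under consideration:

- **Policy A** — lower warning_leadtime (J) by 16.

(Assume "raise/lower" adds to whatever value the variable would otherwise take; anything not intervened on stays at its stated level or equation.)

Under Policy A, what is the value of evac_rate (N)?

457

Policy A (J − 16):
  J = 100 − 16 = 84
  N = 37 + 5·84 = 457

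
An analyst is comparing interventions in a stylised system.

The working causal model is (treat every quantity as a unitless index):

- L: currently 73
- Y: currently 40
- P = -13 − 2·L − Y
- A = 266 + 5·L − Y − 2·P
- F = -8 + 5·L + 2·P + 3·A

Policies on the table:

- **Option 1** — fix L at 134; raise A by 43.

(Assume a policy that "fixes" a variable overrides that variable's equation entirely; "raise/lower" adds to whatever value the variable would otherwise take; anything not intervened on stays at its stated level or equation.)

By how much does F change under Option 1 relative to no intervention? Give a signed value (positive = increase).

Baseline:
  L = 73
  Y = 40
  P = -13 − 2·73 − 40 = -199
  A = 266 + 5·73 − 40 − 2·(-199) = 989
  F = -8 + 5·73 + 2·(-199) + 3·989 = 2926
Option 1 (L := 134, A + 43):
  L = 134
  Y = 40
  P = -13 − 2·134 − 40 = -321
  A = 266 + 5·134 − 40 − 2·(-321) (+43 from intervention) = 1581
  F = -8 + 5·134 + 2·(-321) + 3·1581 = 4763
Change in F: 4763 − 2926 = 1837

1837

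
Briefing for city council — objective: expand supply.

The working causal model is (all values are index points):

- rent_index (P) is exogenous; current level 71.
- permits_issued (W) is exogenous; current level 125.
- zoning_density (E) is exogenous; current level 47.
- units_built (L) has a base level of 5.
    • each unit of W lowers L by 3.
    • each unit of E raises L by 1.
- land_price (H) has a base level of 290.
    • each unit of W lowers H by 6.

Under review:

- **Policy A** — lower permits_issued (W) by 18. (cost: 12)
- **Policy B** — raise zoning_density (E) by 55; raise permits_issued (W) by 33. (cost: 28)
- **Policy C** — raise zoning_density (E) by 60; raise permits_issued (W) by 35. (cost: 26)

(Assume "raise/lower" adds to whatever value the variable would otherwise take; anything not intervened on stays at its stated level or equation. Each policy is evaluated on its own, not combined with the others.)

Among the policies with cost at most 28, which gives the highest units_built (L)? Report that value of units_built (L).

Policy A (W − 18):
  W = 125 − 18 = 107
  E = 47
  L = 5 − 3·107 + 47 = -269
Policy B (E + 55, W + 33):
  W = 125 + 33 = 158
  E = 47 + 55 = 102
  L = 5 − 3·158 + 102 = -367
Policy C (E + 60, W + 35):
  W = 125 + 35 = 160
  E = 47 + 60 = 107
  L = 5 − 3·160 + 107 = -368
Comparing — Policy A: L=-269, Policy B: L=-367, Policy C: L=-368. Highest is -269 (Policy A).

-269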